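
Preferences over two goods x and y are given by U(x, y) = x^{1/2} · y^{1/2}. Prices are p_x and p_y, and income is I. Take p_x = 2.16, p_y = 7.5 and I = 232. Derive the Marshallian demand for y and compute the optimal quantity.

y* = 15.4667

Tangency: MRS = y/x = p_x/p_y.
Rearranging, p_y·y = p_x·x. Substituting into the budget gives p_x·x·(1 + 1) = I.
Demand: x*(p_x,p_y,I) = 0.5·I/p_x and y* = 0.5·I/p_y.
At p_x=2.16, p_y=7.5, I=232: y* = 0.5·232/7.5 = 15.4667.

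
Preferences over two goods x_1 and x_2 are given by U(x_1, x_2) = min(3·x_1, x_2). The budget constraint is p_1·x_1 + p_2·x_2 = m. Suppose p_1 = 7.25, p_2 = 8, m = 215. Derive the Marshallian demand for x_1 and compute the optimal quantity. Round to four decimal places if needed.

Demand: x_1*(p_1,p_2,m) = m/(p_1 + 3·p_2), x_2* = 3·m/(p_1 + 3·p_2).
Here 7.25 + 3·8 = 31.25, giving x_1* = 6.88.

x_1* = 6.88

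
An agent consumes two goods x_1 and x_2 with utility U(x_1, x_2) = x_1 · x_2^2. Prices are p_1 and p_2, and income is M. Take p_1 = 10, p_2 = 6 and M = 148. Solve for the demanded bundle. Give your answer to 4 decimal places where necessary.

At p_1=10, p_2=6, M=148: x_1* = 1/3·148/10 = 4.9333, x_2* = 16.4444.

x_1* = 4.9333, x_2* = 16.4444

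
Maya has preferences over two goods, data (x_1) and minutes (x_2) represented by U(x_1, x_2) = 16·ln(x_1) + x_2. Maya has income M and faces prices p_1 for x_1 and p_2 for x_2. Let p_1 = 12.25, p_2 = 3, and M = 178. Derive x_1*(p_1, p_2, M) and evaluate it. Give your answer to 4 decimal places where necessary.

MU_x_1 = 16/x_1, MU_x_2 = 1. Tangency: 16/x_1 = p_1/p_2.
So x_1*(p_1,p_2) = 16·p_2/p_1, independent of income; and x_2* = (M − 16·p_2)/p_2.
At the given prices: x_1* = 16·3/12.25 = 3.9184.

x_1* = 3.9184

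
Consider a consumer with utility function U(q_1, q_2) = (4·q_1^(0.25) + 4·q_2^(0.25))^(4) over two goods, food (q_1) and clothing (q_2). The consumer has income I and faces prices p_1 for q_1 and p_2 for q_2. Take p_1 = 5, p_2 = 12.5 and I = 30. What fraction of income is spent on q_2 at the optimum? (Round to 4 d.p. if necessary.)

share on q_2 = 0.4242

MU_q_1 ∝ 4·q_1^(-0.75), MU_q_2 ∝ 4·q_2^(-0.75), so MRS = (q_2/q_1)^(0.75) = p_1/p_2.
Solve for the ratio: q_2/q_1 = [p_1/p_2]^(4/3).
Substitute q_2 = (q_2/q_1)·q_1 into the budget: q_1* = I/(p_1 + p_2·(q_2/q_1)).
Numerically q_2/q_1 = 0.294723, so q_1* = 30/(5 + 12.5·0.294723) = 3.4546 and q_2* = 0.294723·3.4546 = 1.0182.
Expenditure on q_2: 12.5·1.0182 = 12.7269; share = 0.4242.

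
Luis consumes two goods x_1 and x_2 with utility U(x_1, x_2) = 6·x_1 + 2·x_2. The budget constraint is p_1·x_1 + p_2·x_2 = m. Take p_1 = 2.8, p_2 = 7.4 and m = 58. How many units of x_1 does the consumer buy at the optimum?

Linear utility — the consumer picks whichever good has higher MU/price: 6/2.8 = 2.1429 vs 2/7.4 = 0.2703.
x_1 gives more utility per dollar, so spend all income on x_1: x_1* = m/p_1, x_2* = 0.
Numerically: x_1* = 20.7143, x_2* = 0.

x_1* = 20.7143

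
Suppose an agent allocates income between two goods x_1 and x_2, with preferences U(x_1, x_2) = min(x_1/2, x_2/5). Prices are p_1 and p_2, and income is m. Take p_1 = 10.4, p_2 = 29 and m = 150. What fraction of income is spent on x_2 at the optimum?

share on x_2 = 0.8745

Demand: x_1*(p_1,p_2,m) = 2·m/(2·p_1 + 5·p_2), x_2* = 5·m/(2·p_1 + 5·p_2).
Here 2·10.4 + 5·29 = 165.8, giving x_1* = 1.8094 and x_2* = 4.5235.
Expenditure on x_2: 29·4.5235 = 131.1821; share = 0.8745.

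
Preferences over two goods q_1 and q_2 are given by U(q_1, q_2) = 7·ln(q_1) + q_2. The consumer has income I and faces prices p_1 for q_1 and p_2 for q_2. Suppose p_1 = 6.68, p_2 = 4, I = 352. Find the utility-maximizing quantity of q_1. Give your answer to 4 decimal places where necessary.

q_1* = 4.1916

Set MRS = p_1/p_2: (7/q_1)/1 = p_1/p_2.
So q_1*(p_1,p_2) = 7·p_2/p_1, independent of income; and q_2* = (I − 7·p_2)/p_2.
At the given prices: q_1* = 7·4/6.68 = 4.1916.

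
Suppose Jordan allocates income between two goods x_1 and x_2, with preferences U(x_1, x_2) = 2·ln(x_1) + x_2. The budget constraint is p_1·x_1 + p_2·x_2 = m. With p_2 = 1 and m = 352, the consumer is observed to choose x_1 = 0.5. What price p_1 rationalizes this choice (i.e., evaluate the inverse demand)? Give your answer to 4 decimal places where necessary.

p_1 = 4

Set MRS = p_1/p_2: (2/x_1)/1 = p_1/p_2.
So x_1*(p_1,p_2) = 2·p_2/p_1, independent of income; and x_2* = (m − 2·p_2)/p_2.
Set x_1* = 0.5 in the demand function and solve for p_1: p_1 = 4.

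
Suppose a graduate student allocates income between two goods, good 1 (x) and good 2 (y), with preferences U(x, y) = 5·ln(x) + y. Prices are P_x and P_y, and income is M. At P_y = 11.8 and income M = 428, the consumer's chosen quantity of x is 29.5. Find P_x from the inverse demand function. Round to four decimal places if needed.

Set MRS = P_x/P_y: (5/x)/1 = P_x/P_y.
So x*(P_x,P_y) = 5·P_y/P_x, independent of income; and y* = (M − 5·P_y)/P_y.
Set x* = 29.5 in the demand function and solve for P_x: P_x = 2.

P_x = 2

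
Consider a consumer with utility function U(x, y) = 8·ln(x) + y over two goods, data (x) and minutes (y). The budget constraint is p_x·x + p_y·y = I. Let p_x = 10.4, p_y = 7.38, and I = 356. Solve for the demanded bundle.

x* = 5.6769, y* = 40.2385

MU_x = 8/x, MU_y = 1. Tangency: 8/x = p_x/p_y.
So x*(p_x,p_y) = 8·p_y/p_x, independent of income; and y* = (I − 8·p_y)/p_y.
At the given prices: x* = 8·7.38/10.4 = 5.6769, and y* = 40.2385.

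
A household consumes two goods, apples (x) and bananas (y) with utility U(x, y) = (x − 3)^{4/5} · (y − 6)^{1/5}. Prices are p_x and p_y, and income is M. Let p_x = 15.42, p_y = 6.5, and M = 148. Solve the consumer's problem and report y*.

y* = 7.9305

MRS = 4·(y−6)/(x−3). Tangency with p_x/p_y gives y−6 = (1/4)·(p_x/p_y)·(x−3).
After buying the subsistence bundle (3, 6), a share 0.8 of the remaining income goes to x: x* = 3 + 0.8·(M − 3p_x − 6p_y)/p_x.
Discretionary income = 148 − 3·15.42 − 6·6.5 = 62.74; y* = 6 + 0.2·62.74/6.5 = 7.9305.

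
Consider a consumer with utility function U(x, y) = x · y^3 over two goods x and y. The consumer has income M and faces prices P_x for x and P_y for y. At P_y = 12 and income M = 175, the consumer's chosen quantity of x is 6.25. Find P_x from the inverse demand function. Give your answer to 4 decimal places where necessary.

P_x = 7

MU_x/MU_y = (y)/(3·x); tangency sets this equal to P_x/P_y.
Rearranging, P_y·y = 3·P_x·x. Substituting into the budget gives P_x·x·(1 + 3) = M.
Demand: x*(P_x,P_y,M) = 0.25·M/P_x and y* = 0.75·M/P_y.
Set x* = 6.25 in the demand function and solve for P_x: P_x = 7.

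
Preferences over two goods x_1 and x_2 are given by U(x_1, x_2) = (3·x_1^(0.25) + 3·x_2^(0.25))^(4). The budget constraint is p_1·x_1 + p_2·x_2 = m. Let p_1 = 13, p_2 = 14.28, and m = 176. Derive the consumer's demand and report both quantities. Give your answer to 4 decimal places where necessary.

From the CES first-order condition, (x_2/x_1)^(0.75) = p_1/p_2.
Solve for the ratio: x_2/x_1 = [p_1/p_2]^(4/3).
Substitute x_2 = (x_2/x_1)·x_1 into the budget: x_1* = m/(p_1 + p_2·(x_2/x_1)).
Numerically x_2/x_1 = 0.882308, so x_1* = 176/(13 + 14.28·0.882308) = 6.8752 and x_2* = 0.882308·6.8752 = 6.066.

x_1* = 6.8752, x_2* = 6.066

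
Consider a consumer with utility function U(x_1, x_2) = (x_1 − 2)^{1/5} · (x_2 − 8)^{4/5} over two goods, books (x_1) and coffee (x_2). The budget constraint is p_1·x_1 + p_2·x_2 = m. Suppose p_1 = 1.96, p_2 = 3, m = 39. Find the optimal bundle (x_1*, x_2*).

MRS = (1/4)·(x_2−8)/(x_1−2). Tangency with p_1/p_2 gives x_2−8 = 4·(p_1/p_2)·(x_1−2).
Substituting into the budget: x_1* = 2 + 0.2·(m − 2·p_1 − 8·p_2)/p_1, and x_2* = 8 + 0.8·(…)/p_2.
Discretionary income = 39 − 2·1.96 − 8·3 = 11.08; x_1* = 2 + 0.2·11.08/1.96 = 3.1306; x_2* = 8 + 0.8·11.08/3 = 10.9547.

x_1* = 3.1306, x_2* = 10.9547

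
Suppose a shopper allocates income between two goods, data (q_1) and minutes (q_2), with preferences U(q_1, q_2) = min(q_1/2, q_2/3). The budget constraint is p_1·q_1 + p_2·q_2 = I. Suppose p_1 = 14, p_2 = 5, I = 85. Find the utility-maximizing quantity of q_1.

q_1* = 3.9535

Leontief preferences: the optimum is at the kink where q_1/2 = q_2/3, i.e. q_2 = (3/2)·q_1.
Budget: p_1·q_1 + p_2·(3/2)·q_1 = I, so (2·p_1 + 3·p_2)·q_1 = 2·I.
Demand: q_1*(p_1,p_2,I) = 2·I/(2·p_1 + 3·p_2), q_2* = 3·I/(2·p_1 + 3·p_2).
Here 2·14 + 3·5 = 43, giving q_1* = 3.9535.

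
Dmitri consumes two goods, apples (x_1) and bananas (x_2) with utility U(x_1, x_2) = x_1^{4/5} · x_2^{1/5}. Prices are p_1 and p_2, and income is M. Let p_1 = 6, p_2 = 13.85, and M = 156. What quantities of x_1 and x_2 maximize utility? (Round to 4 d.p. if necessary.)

The MRS is 4·x_2/x_1. Set MRS = p_1/p_2.
So 0.8·p_2·x_2 = 0.2·p_1·x_1; combined with the budget, a share 0.8 of income goes to x_1.
Demand: x_1*(p_1,p_2,M) = 0.8·M/p_1 and x_2* = 0.2·M/p_2.
At p_1=6, p_2=13.85, M=156: x_1* = 0.8·156/6 = 20.8, x_2* = 2.2527.

x_1* = 20.8, x_2* = 2.2527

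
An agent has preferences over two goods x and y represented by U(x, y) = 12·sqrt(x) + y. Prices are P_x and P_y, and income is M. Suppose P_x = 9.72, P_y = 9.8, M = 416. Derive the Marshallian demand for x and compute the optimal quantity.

MU_x = 6/√x, MU_y = 1. Tangency: 6/√x = P_x/P_y.
Thus x* = (6·P_y/P_x)² — independent of M — with the rest of income spent on y.
Plugging in: x* = (6·9.8/9.72)² = 36.595.

x* = 36.595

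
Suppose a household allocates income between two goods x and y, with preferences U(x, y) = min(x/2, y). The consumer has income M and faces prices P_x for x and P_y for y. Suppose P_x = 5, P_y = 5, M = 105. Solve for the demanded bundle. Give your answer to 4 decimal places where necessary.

x* = 14, y* = 7

Leontief preferences: the optimum is at the kink where x/2 = y/1, i.e. y = (1/2)·x.
Budget: P_x·x + P_y·(1/2)·x = M, so (2·P_x + P_y)·x = 2·M.
Demand: x*(P_x,P_y,M) = 2·M/(2·P_x + P_y), y* = M/(2·P_x + P_y).
Here 2·5 + 5 = 15, giving x* = 14 and y* = 7.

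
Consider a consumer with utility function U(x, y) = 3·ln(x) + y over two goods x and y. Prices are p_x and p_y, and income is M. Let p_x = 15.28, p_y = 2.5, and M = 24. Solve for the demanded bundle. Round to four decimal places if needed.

MU_x = 3/x, MU_y = 1. Tangency: 3/x = p_x/p_y.
So x*(p_x,p_y) = 3·p_y/p_x, independent of income; and y* = (M − 3·p_y)/p_y.
At the given prices: x* = 3·2.5/15.28 = 0.4908, and y* = 6.6.

x* = 0.4908, y* = 6.6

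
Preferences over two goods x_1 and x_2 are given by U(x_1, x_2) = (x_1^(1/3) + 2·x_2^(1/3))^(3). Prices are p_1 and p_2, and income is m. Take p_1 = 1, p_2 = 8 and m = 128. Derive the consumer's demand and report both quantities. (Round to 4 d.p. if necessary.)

Substitute x_2 = (x_2/x_1)·x_1 into the budget: x_1* = m/(p_1 + p_2·(x_2/x_1)).
Numerically x_2/x_1 = 0.125, so x_1* = 128/(1 + 8·0.125) = 64 and x_2* = 0.125·64 = 8.

x_1* = 64, x_2* = 8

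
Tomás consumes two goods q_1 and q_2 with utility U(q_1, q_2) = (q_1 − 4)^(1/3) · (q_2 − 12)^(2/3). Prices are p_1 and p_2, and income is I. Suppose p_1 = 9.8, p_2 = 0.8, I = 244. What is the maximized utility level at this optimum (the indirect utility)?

V = 56.0071

Let q_1' = q_1−4, q_2' = q_2−12. MRS = (1/2)·q_2'/q_1' = p_1/p_2.
Substituting into the budget: q_1* = 4 + 1/3·(I − 4·p_1 − 12·p_2)/p_1, and q_2* = 12 + 2/3·(…)/p_2.
Discretionary income = 244 − 4·9.8 − 12·0.8 = 195.2; q_1* = 4 + 1/3·195.2/9.8 = 10.6395; q_2* = 12 + 2/3·195.2/0.8 = 174.6667.
Utility at the optimum: U(10.6395, 174.6667) = 56.0071.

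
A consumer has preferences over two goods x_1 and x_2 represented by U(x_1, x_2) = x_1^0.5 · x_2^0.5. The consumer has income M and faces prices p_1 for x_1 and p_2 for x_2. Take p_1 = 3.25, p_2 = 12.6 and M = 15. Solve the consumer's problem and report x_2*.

MU_x_1/MU_x_2 = (0.5·x_2)/(0.5·x_1); tangency sets this equal to p_1/p_2.
Rearranging, p_2·x_2 = p_1·x_1. Substituting into the budget gives p_1·x_1·(1 + 1) = M.
Demand: x_1*(p_1,p_2,M) = 0.5·M/p_1 and x_2* = 0.5·M/p_2.
At p_1=3.25, p_2=12.6, M=15: x_2* = 0.5·15/12.6 = 0.5952.

x_2* = 0.5952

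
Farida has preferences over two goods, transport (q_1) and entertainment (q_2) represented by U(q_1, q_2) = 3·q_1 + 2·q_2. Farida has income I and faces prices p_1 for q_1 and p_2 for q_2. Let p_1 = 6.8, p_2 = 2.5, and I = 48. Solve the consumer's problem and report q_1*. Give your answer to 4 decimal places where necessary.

Linear utility — the consumer picks whichever good has higher MU/price: 3/6.8 = 0.4412 vs 2/2.5 = 0.8.
q_2 gives more utility per dollar, so spend all income on q_2: q_2* = I/p_2, q_1* = 0.
Numerically: q_1* = 0, q_2* = 19.2.

q_1* = 0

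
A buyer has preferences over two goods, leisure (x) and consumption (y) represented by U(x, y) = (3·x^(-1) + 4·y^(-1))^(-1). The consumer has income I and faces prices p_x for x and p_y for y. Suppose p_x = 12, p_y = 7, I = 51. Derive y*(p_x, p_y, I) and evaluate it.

y* = 3.4143

From the CES first-order condition, (3/4)·(y/x)^(2) = p_x/p_y.
Hence y/x = ((4/3)·p_x/p_y)^(1/(2)), i.e. raised to the 0.5 power.
Substitute y = (y/x)·x into the budget: x* = I/(p_x + p_y·(y/x)).
Numerically y/x = 1.511858, so x* = 51/(12 + 7·1.511858) = 2.2583 and y* = 1.511858·2.2583 = 3.4143.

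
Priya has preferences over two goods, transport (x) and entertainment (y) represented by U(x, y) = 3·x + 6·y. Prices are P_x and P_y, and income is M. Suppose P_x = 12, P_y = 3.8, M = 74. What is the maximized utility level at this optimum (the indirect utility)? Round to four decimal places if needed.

V = 116.8421

Perfect substitutes: compare marginal utility per dollar. 3/P_x vs 6/P_y → 0.25 vs 1.5789.
y gives more utility per dollar, so spend all income on y: y* = M/P_y, x* = 0.
Numerically: x* = 0, y* = 19.4737.
Utility at the optimum: U(0, 19.4737) = 116.8421.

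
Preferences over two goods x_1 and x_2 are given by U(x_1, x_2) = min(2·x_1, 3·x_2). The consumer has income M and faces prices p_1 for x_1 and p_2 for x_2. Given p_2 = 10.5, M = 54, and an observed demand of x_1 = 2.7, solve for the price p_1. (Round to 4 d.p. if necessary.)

p_1 = 13

Leontief preferences: the optimum is at the kink where x_1/3 = x_2/2, i.e. x_2 = (2/3)·x_1.
Budget: p_1·x_1 + p_2·(2/3)·x_1 = M, so (3·p_1 + 2·p_2)·x_1 = 3·M.
Demand: x_1*(p_1,p_2,M) = 3·M/(3·p_1 + 2·p_2), x_2* = 2·M/(3·p_1 + 2·p_2).
Set x_1* = 2.7 in the demand function and solve for p_1: p_1 = 13.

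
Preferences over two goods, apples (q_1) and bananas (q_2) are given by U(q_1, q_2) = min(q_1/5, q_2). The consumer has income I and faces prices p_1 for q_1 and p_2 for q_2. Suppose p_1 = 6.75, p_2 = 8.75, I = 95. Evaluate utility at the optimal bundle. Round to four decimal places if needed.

Demand: q_1*(p_1,p_2,I) = 5·I/(5·p_1 + p_2), q_2* = I/(5·p_1 + p_2).
Here 5·6.75 + 8.75 = 42.5, giving q_1* = 11.1765 and q_2* = 2.2353.
Utility at the optimum: U(11.1765, 2.2353) = 2.2353.

V = 2.2353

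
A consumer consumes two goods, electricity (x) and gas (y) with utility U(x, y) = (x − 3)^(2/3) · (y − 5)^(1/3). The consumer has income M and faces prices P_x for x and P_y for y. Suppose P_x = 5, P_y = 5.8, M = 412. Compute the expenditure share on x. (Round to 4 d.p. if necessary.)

share on x = 0.6319

MRS = 2·(y−5)/(x−3). Tangency with P_x/P_y gives y−5 = (1/2)·(P_x/P_y)·(x−3).
After buying the subsistence bundle (3, 5), a share 2/3 of the remaining income goes to x: x* = 3 + 2/3·(M − 3P_x − 5P_y)/P_x.
Discretionary income = 412 − 3·5 − 5·5.8 = 368; x* = 3 + 2/3·368/5 = 52.0667; y* = 5 + 1/3·368/5.8 = 26.1494.
Expenditure on x: 5·52.0667 = 260.3333; share = 0.6319.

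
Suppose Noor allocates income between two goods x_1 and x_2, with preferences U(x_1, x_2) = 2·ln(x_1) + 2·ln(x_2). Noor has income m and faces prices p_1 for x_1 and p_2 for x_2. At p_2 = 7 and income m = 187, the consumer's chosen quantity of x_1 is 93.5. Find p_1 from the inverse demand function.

p_1 = 1

The MRS is x_2/x_1. Set MRS = p_1/p_2.
Rearranging, p_2·x_2 = p_1·x_1. Substituting into the budget gives p_1·x_1·(1 + 1) = m.
Demand: x_1*(p_1,p_2,m) = 0.5·m/p_1 and x_2* = 0.5·m/p_2.
Set x_1* = 93.5 in the demand function and solve for p_1: p_1 = 1.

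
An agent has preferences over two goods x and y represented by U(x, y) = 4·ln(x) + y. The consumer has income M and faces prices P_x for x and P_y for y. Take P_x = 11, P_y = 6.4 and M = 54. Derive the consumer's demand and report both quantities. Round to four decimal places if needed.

Set MRS = P_x/P_y: (4/x)/1 = P_x/P_y.
So x*(P_x,P_y) = 4·P_y/P_x, independent of income; and y* = (M − 4·P_y)/P_y.
At the given prices: x* = 4·6.4/11 = 2.3273, and y* = 4.4375.

x* = 2.3273, y* = 4.4375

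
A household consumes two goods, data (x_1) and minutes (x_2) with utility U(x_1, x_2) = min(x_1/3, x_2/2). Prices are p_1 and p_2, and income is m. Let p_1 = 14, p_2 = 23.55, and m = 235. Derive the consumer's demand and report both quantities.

x_1* = 7.9125, x_2* = 5.275

Leontief preferences: the optimum is at the kink where x_1/3 = x_2/2, i.e. x_2 = (2/3)·x_1.
Budget: p_1·x_1 + p_2·(2/3)·x_1 = m, so (3·p_1 + 2·p_2)·x_1 = 3·m.
Demand: x_1*(p_1,p_2,m) = 3·m/(3·p_1 + 2·p_2), x_2* = 2·m/(3·p_1 + 2·p_2).
Here 3·14 + 2·23.55 = 89.1, giving x_1* = 7.9125 and x_2* = 5.275.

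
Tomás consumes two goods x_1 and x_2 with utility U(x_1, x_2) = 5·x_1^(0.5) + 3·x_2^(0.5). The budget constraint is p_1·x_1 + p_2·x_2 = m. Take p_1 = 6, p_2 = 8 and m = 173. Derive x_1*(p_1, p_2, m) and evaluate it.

x_1* = 22.7034

From the CES first-order condition, (5/3)·(x_2/x_1)^(0.5) = p_1/p_2.
Solve for the ratio: x_2/x_1 = [(3/5)·p_1/p_2]^(2).
Substitute x_2 = (x_2/x_1)·x_1 into the budget: x_1* = m/(p_1 + p_2·(x_2/x_1)).
Numerically x_2/x_1 = 0.2025, so x_1* = 173/(6 + 8·0.2025) = 22.7034.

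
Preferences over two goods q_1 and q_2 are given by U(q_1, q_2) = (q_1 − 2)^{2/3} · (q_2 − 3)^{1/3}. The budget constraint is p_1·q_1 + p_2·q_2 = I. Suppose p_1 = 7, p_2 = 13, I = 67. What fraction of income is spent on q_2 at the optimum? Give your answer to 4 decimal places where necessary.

share on q_2 = 0.6517

MRS = 2·(q_2−3)/(q_1−2). Tangency with p_1/p_2 gives q_2−3 = (1/2)·(p_1/p_2)·(q_1−2).
Substituting into the budget: q_1* = 2 + 2/3·(I − 2·p_1 − 3·p_2)/p_1, and q_2* = 3 + 1/3·(…)/p_2.
Discretionary income = 67 − 2·7 − 3·13 = 14; q_1* = 2 + 2/3·14/7 = 3.3333; q_2* = 3 + 1/3·14/13 = 3.359.
Expenditure on q_2: 13·3.359 = 43.6667; share = 0.6517.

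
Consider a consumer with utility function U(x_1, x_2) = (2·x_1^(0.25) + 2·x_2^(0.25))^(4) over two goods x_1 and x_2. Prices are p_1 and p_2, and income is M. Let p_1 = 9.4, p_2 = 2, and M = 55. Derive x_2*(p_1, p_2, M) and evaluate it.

Numerically x_2/x_1 = 7.872823, so x_1* = 55/(9.4 + 2·7.872823) = 2.1873 and x_2* = 7.872823·2.1873 = 17.2199.

x_2* = 17.2199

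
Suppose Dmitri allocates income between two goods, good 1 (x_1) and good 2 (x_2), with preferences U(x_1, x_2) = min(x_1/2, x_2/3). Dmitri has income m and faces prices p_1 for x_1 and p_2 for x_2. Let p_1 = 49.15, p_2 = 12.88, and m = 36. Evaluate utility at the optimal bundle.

Leontief preferences: the optimum is at the kink where x_1/2 = x_2/3, i.e. x_2 = (3/2)·x_1.
Budget: p_1·x_1 + p_2·(3/2)·x_1 = m, so (2·p_1 + 3·p_2)·x_1 = 2·m.
Demand: x_1*(p_1,p_2,m) = 2·m/(2·p_1 + 3·p_2), x_2* = 3·m/(2·p_1 + 3·p_2).
Here 2·49.15 + 3·12.88 = 136.94, giving x_1* = 0.5258 and x_2* = 0.7887.
Utility at the optimum: U(0.5258, 0.7887) = 0.2629.

V = 0.2629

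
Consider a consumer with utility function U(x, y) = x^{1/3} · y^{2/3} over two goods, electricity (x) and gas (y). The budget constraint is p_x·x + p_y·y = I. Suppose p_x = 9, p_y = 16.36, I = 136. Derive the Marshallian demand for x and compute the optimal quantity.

Demand: x*(p_x,p_y,I) = 1/3·I/p_x and y* = 2/3·I/p_y.
At p_x=9, p_y=16.36, I=136: x* = 1/3·136/9 = 5.037.

x* = 5.037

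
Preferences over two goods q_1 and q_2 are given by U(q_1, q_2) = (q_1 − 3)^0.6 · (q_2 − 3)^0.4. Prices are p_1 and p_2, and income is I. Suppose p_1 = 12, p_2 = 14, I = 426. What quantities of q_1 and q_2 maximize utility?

q_1* = 20.4, q_2* = 12.9429

MRS = (3/2)·(q_2−3)/(q_1−3). Tangency with p_1/p_2 gives q_2−3 = (2/3)·(p_1/p_2)·(q_1−3).
Substituting into the budget: q_1* = 3 + 0.6·(I − 3·p_1 − 3·p_2)/p_1, and q_2* = 3 + 0.4·(…)/p_2.
Discretionary income = 426 − 3·12 − 3·14 = 348; q_1* = 3 + 0.6·348/12 = 20.4; q_2* = 3 + 0.4·348/14 = 12.9429.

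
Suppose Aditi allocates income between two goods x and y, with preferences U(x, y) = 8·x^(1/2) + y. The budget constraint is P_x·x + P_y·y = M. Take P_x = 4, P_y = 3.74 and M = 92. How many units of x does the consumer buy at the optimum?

x* = 13.9876

Utility is quasi-linear in y; the FOC for x is 4/√x = P_x/P_y.
Solve: √x = 4·P_y/P_x, so x*(P_x,P_y) = (4·P_y/P_x)², and y* = (M − P_x·x*)/P_y.
Plugging in: x* = (4·3.74/4)² = 13.9876.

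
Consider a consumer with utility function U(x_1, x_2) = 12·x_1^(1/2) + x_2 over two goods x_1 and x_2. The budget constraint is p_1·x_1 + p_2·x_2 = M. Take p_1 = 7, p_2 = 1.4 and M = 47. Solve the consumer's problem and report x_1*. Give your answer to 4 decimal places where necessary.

Set MRS = p_1/p_2: 6·x_1^(−1/2) = p_1/p_2.
Thus x_1* = (6·p_2/p_1)² — independent of M — with the rest of income spent on x_2.
Plugging in: x_1* = (6·1.4/7)² = 1.44.

x_1* = 1.44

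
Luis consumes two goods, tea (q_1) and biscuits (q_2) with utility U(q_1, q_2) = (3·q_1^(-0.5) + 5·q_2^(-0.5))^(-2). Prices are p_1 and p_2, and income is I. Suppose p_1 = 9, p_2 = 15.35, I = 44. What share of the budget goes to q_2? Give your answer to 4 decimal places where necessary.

share on q_2 = 0.6268

MU_q_1 ∝ 3·q_1^(-1.5), MU_q_2 ∝ 5·q_2^(-1.5), so MRS = (3/5)·(q_2/q_1)^(1.5) = p_1/p_2.
Hence q_2/q_1 = ((5/3)·p_1/p_2)^(1/(1.5)), i.e. raised to the 2/3 power.
With the ratio pinned down, the budget gives q_1* = I/(p_1 + p_2·(q_2/q_1)) and q_2* = (q_2/q_1)·q_1*.
Numerically q_2/q_1 = 0.984741, so q_1* = 44/(9 + 15.35·0.984741) = 1.8245 and q_2* = 0.984741·1.8245 = 1.7967.
Expenditure on q_2: 15.35·1.7967 = 27.5792; share = 0.6268.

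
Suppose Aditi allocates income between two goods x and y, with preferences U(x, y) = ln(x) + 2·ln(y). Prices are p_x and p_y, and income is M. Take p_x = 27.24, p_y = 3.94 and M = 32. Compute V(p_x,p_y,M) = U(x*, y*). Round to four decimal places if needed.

V = 2.4406

Demand: x*(p_x,p_y,M) = 1/3·M/p_x and y* = 2/3·M/p_y.
At p_x=27.24, p_y=3.94, M=32: x* = 1/3·32/27.24 = 0.3916, y* = 5.4146.
Utility at the optimum: U(0.3916, 5.4146) = 2.4406.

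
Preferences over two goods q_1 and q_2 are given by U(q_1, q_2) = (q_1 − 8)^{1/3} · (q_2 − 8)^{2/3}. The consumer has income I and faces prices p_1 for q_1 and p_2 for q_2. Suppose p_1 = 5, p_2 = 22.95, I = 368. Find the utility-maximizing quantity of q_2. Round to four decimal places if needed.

This is Cobb-Douglas in (q_1−8, q_2−8): tangency gives 1/3·p_2·(q_2−8) = 2/3·p_1·(q_1−8).
Substituting into the budget: q_1* = 8 + 1/3·(I − 8·p_1 − 8·p_2)/p_1, and q_2* = 8 + 2/3·(…)/p_2.
Discretionary income = 368 − 8·5 − 8·22.95 = 144.4; q_2* = 8 + 2/3·144.4/22.95 = 12.1946.

q_2* = 12.1946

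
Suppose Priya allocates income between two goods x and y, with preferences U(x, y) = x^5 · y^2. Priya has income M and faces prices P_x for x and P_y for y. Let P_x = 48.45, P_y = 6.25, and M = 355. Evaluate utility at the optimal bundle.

V = 1034173.1609

MU_x/MU_y = (5·y)/(2·x); tangency sets this equal to P_x/P_y.
So 5·P_y·y = 2·P_x·x; combined with the budget, a share 5/7 of income goes to x.
Demand: x*(P_x,P_y,M) = 5/7·M/P_x and y* = 2/7·M/P_y.
At P_x=48.45, P_y=6.25, M=355: x* = 5/7·355/48.45 = 5.2337, y* = 16.2286.
Utility at the optimum: U(5.2337, 16.2286) = 1034173.1609.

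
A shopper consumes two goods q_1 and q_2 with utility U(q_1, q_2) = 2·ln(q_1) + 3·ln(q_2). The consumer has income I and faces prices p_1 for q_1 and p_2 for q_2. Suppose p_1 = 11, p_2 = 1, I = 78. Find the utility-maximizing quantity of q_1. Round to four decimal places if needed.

q_1* = 2.8364

MU_q_1/MU_q_2 = (2·q_2)/(3·q_1); tangency sets this equal to p_1/p_2.
So 2·p_2·q_2 = 3·p_1·q_1; combined with the budget, a share 0.4 of income goes to q_1.
Demand: q_1*(p_1,p_2,I) = 0.4·I/p_1 and q_2* = 0.6·I/p_2.
At p_1=11, p_2=1, I=78: q_1* = 0.4·78/11 = 2.8364.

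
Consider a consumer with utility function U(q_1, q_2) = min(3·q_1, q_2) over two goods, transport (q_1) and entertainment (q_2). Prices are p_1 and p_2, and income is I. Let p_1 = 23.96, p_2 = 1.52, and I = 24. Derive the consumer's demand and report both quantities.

q_1* = 0.8415, q_2* = 2.5245

Leontief preferences: the optimum is at the kink where q_1/1 = q_2/3, i.e. q_2 = 3·q_1.
Budget: p_1·q_1 + p_2·3·q_1 = I, so (p_1 + 3·p_2)·q_1 = I.
Demand: q_1*(p_1,p_2,I) = I/(p_1 + 3·p_2), q_2* = 3·I/(p_1 + 3·p_2).
Here 23.96 + 3·1.52 = 28.52, giving q_1* = 0.8415 and q_2* = 2.5245.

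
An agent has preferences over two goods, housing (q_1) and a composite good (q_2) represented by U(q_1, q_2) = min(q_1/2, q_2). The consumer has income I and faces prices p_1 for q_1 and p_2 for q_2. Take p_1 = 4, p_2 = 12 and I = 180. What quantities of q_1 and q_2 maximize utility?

Here 2·4 + 12 = 20, giving q_1* = 18 and q_2* = 9.

q_1* = 18, q_2* = 9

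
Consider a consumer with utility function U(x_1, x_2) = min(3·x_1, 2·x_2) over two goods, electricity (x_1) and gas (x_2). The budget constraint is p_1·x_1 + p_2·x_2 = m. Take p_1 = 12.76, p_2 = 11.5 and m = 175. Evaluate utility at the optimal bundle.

V = 17.4942

Here 2·12.76 + 3·11.5 = 60.02, giving x_1* = 5.8314 and x_2* = 8.7471.
Utility at the optimum: U(5.8314, 8.7471) = 17.4942.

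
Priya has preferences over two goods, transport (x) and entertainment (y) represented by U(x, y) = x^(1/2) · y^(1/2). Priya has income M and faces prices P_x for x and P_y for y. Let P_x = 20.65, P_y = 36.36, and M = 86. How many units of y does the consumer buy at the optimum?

MU_x/MU_y = (0.5·y)/(0.5·x); tangency sets this equal to P_x/P_y.
So 0.5·P_y·y = 0.5·P_x·x; combined with the budget, a share 0.5 of income goes to x.
Demand: x*(P_x,P_y,M) = 0.5·M/P_x and y* = 0.5·M/P_y.
At P_x=20.65, P_y=36.36, M=86: y* = 0.5·86/36.36 = 1.1826.

y* = 1.1826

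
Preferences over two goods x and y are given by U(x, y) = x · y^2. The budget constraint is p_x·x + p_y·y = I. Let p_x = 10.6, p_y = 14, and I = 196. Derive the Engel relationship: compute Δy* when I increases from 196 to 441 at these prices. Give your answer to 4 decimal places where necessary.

Δy* = 11.6667

Demand: x*(p_x,p_y,I) = 1/3·I/p_x and y* = 2/3·I/p_y.
At p_x=10.6, p_y=14, I=196: y* = 2/3·196/14 = 9.3333.
At I' = 441: y* = 21. Change: 21 − 9.3333 = 11.6667.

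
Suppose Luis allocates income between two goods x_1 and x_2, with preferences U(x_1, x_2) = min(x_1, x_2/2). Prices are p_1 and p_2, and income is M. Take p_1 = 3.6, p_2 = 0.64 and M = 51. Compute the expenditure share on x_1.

share on x_1 = 0.7377

With perfect complements, no substitution: consume in ratio x_1:x_2 = 1:2.
Budget: p_1·x_1 + p_2·2·x_1 = M, so (p_1 + 2·p_2)·x_1 = M.
Demand: x_1*(p_1,p_2,M) = M/(p_1 + 2·p_2), x_2* = 2·M/(p_1 + 2·p_2).
Here 3.6 + 2·0.64 = 4.88, giving x_1* = 10.4508 and x_2* = 20.9016.
Expenditure on x_1: 3.6·10.4508 = 37.623; share = 0.7377.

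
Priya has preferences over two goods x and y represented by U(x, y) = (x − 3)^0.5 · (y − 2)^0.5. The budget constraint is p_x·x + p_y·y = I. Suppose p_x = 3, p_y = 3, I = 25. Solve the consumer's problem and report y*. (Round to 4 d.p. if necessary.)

y* = 3.6667

Let x' = x−3, y' = y−2. MRS = y'/x' = p_x/p_y.
After buying the subsistence bundle (3, 2), a share 0.5 of the remaining income goes to x: x* = 3 + 0.5·(I − 3p_x − 2p_y)/p_x.
Discretionary income = 25 − 3·3 − 2·3 = 10; y* = 2 + 0.5·10/3 = 3.6667.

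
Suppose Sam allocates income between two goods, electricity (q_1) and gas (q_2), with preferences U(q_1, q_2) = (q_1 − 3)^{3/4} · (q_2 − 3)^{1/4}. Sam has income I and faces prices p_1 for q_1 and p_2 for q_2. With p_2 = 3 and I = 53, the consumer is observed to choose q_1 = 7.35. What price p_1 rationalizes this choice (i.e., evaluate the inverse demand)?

p_1 = 5

Let q_1' = q_1−3, q_2' = q_2−3. MRS = 3·q_2'/q_1' = p_1/p_2.
After buying the subsistence bundle (3, 3), a share 0.75 of the remaining income goes to q_1: q_1* = 3 + 0.75·(I − 3p_1 − 3p_2)/p_1.
Set q_1* = 7.35 in the demand function and solve for p_1: p_1 = 5.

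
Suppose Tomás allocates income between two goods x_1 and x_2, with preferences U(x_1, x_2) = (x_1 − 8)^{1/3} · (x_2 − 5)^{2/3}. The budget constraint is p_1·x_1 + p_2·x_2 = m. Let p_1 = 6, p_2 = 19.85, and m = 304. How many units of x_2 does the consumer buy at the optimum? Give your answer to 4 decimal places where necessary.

x_2* = 10.2645

MRS = (1/2)·(x_2−5)/(x_1−8). Tangency with p_1/p_2 gives x_2−5 = 2·(p_1/p_2)·(x_1−8).
After buying the subsistence bundle (8, 5), a share 1/3 of the remaining income goes to x_1: x_1* = 8 + 1/3·(m − 8p_1 − 5p_2)/p_1.
Discretionary income = 304 − 8·6 − 5·19.85 = 156.75; x_2* = 5 + 2/3·156.75/19.85 = 10.2645.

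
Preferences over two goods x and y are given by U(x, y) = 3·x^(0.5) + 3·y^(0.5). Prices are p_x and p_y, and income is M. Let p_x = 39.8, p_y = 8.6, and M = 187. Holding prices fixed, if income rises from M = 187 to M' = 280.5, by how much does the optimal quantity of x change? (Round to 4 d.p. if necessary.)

Δx* = 0.4174

MU_x ∝ 3·x^(-0.5), MU_y ∝ 3·y^(-0.5), so MRS = (y/x)^(0.5) = p_x/p_y.
Solve for the ratio: y/x = [p_x/p_y]^(2).
Substitute y = (y/x)·x into the budget: x* = M/(p_x + p_y·(y/x)).
Numerically y/x = 21.417523, so x* = 187/(39.8 + 8.6·21.417523) = 0.8349.
At M' = 280.5: x* = 1.2523. Change: 1.2523 − 0.8349 = 0.4174.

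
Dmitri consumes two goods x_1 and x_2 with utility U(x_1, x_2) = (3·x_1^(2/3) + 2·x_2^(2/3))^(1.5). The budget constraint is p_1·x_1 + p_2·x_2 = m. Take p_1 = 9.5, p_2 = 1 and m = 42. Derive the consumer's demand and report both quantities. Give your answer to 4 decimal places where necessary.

MU_x_1 ∝ 3·x_1^(-1/3), MU_x_2 ∝ 2·x_2^(-1/3), so MRS = (3/2)·(x_2/x_1)^(1/3) = p_1/p_2.
Hence x_2/x_1 = ((2/3)·p_1/p_2)^(1/(1/3)), i.e. raised to the 3 power.
With the ratio pinned down, the budget gives x_1* = m/(p_1 + p_2·(x_2/x_1)) and x_2* = (x_2/x_1)·x_1*.
Numerically x_2/x_1 = 254.037037, so x_1* = 42/(9.5 + 1·254.037037) = 0.1594 and x_2* = 254.037037·0.1594 = 40.486.

x_1* = 0.1594, x_2* = 40.486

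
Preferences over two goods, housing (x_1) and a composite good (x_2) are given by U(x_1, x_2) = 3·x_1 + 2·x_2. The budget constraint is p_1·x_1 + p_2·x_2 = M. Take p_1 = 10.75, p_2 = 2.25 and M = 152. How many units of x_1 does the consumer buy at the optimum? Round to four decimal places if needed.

x_1* = 0

Linear utility — the consumer picks whichever good has higher MU/price: 3/10.75 = 0.2791 vs 2/2.25 = 0.8889.
x_2 gives more utility per dollar, so spend all income on x_2: x_2* = M/p_2, x_1* = 0.
Numerically: x_1* = 0, x_2* = 67.5556.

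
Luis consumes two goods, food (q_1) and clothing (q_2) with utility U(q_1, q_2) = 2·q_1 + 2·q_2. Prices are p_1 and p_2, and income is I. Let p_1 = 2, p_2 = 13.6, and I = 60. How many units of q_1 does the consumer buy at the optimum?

q_1* = 30

Perfect substitutes: compare marginal utility per dollar. 2/p_1 vs 2/p_2 → 1 vs 0.1471.
q_1 gives more utility per dollar, so spend all income on q_1: q_1* = I/p_1, q_2* = 0.
Numerically: q_1* = 30, q_2* = 0.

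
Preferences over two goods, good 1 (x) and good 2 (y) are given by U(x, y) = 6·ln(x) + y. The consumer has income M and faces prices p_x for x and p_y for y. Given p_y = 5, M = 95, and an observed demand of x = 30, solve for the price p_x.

p_x = 1

Set MRS = p_x/p_y: (6/x)/1 = p_x/p_y.
So x*(p_x,p_y) = 6·p_y/p_x, independent of income; and y* = (M − 6·p_y)/p_y.
Set x* = 30 in the demand function and solve for p_x: p_x = 1.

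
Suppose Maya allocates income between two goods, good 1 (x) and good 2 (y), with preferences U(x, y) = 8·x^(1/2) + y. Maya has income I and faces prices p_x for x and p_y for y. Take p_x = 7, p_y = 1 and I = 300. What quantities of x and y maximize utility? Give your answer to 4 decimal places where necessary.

Plugging in: x* = (4·1/7)² = 0.3265, y* = 297.7143.

x* = 0.3265, y* = 297.7143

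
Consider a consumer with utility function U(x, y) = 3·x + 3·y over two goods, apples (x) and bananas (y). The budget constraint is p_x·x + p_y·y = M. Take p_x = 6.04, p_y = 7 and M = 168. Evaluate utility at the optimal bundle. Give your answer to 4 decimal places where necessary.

Perfect substitutes: compare marginal utility per dollar. 3/p_x vs 3/p_y → 0.4967 vs 0.4286.
x gives more utility per dollar, so spend all income on x: x* = M/p_x, y* = 0.
Numerically: x* = 27.8146, y* = 0.
Utility at the optimum: U(27.8146, 0) = 83.4437.

V = 83.4437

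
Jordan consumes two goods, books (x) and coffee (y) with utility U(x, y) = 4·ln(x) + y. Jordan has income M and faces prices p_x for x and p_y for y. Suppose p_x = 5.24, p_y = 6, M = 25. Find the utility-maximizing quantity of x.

MU_x = 4/x, MU_y = 1. Tangency: 4/x = p_x/p_y.
So x*(p_x,p_y) = 4·p_y/p_x, independent of income; and y* = (M − 4·p_y)/p_y.
At the given prices: x* = 4·6/5.24 = 4.5802.

x* = 4.5802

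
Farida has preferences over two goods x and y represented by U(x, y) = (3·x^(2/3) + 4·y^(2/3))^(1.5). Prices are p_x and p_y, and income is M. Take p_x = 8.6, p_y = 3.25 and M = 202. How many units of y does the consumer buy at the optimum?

y* = 58.6219

With the ratio pinned down, the budget gives x* = M/(p_x + p_y·(y/x)) and y* = (y/x)·x*.
Numerically y/x = 43.919914, so x* = 202/(8.6 + 3.25·43.919914) = 1.3347 and y* = 43.919914·1.3347 = 58.6219.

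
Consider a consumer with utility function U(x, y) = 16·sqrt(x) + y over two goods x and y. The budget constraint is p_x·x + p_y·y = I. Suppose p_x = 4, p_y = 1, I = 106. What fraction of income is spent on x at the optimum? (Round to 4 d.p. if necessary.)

share on x = 0.1509

Thus x* = (8·p_y/p_x)² — independent of I — with the rest of income spent on y.
Plugging in: x* = (8·1/4)² = 4, y* = 90.
Expenditure on x: 4·4 = 16; share = 0.1509.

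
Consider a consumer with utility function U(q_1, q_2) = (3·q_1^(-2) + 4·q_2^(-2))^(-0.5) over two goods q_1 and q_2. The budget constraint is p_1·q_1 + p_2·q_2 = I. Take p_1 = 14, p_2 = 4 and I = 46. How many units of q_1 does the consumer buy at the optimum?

q_1* = 2.2239

From the CES first-order condition, (3/4)·(q_2/q_1)^(3) = p_1/p_2.
Solve for the ratio: q_2/q_1 = [(4/3)·p_1/p_2]^(1/3).
Substitute q_2 = (q_2/q_1)·q_1 into the budget: q_1* = I/(p_1 + p_2·(q_2/q_1)).
Numerically q_2/q_1 = 1.671099, so q_1* = 46/(14 + 4·1.671099) = 2.2239.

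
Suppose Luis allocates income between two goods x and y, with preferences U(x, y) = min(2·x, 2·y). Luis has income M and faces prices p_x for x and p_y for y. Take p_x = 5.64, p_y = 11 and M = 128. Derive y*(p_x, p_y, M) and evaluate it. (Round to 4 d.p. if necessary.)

y* = 7.6923

Leontief preferences: the optimum is at the kink where x/2 = y/2, i.e. y = x.
Budget: p_x·x + p_y·x = M, so (2·p_x + 2·p_y)·x = 2·M.
Demand: x*(p_x,p_y,M) = 2·M/(2·p_x + 2·p_y), y* = 2·M/(2·p_x + 2·p_y).
Here 2·5.64 + 2·11 = 33.28, giving y* = 7.6923.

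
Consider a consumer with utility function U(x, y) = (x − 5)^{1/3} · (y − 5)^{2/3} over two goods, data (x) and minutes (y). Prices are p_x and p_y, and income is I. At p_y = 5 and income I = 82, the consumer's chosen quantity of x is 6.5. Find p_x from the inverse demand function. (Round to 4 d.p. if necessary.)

p_x = 6

This is Cobb-Douglas in (x−5, y−5): tangency gives 1/3·p_y·(y−5) = 2/3·p_x·(x−5).
Substituting into the budget: x* = 5 + 1/3·(I − 5·p_x − 5·p_y)/p_x, and y* = 5 + 2/3·(…)/p_y.
Set x* = 6.5 in the demand function and solve for p_x: p_x = 6.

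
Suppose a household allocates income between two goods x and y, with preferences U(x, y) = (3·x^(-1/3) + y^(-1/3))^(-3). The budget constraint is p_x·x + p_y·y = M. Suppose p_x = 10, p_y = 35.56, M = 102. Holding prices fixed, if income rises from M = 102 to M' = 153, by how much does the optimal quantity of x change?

From the CES first-order condition, 3·(y/x)^(4/3) = p_x/p_y.
Solve for the ratio: y/x = [(1/3)·p_x/p_y]^(0.75).
Substitute y = (y/x)·x into the budget: x* = M/(p_x + p_y·(y/x)).
Numerically y/x = 0.169409, so x* = 102/(10 + 35.56·0.169409) = 6.3654.
At M' = 153: x* = 9.5481. Change: 9.5481 − 6.3654 = 3.1827.

Δx* = 3.1827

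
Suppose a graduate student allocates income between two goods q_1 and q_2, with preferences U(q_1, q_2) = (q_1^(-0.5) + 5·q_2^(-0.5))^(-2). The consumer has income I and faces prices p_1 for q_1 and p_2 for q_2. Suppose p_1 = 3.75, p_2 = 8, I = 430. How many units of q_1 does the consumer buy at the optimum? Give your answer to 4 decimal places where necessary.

With the ratio pinned down, the budget gives q_1* = I/(p_1 + p_2·(q_2/q_1)) and q_2* = (q_2/q_1)·q_1*.
Numerically q_2/q_1 = 1.764443, so q_1* = 430/(3.75 + 8·1.764443) = 24.0687.

q_1* = 24.0687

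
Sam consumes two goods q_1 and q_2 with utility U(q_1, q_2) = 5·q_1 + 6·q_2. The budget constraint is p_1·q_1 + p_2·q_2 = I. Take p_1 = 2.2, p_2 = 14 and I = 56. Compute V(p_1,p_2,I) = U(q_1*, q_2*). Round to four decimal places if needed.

V = 127.2727

Perfect substitutes: compare marginal utility per dollar. 5/p_1 vs 6/p_2 → 2.2727 vs 0.4286.
q_1 gives more utility per dollar, so spend all income on q_1: q_1* = I/p_1, q_2* = 0.
Numerically: q_1* = 25.4545, q_2* = 0.
Utility at the optimum: U(25.4545, 0) = 127.2727.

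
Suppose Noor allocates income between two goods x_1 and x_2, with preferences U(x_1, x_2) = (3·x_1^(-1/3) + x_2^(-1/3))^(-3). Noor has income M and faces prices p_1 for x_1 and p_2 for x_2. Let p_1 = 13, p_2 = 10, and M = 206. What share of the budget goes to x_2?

share on x_2 = 0.2912

MRS = MU_x_1/MU_x_2 = 3·(x_2/x_1)^(4/3). Set equal to p_1/p_2.
Hence x_2/x_1 = ((1/3)·p_1/p_2)^(1/(4/3)), i.e. raised to the 0.75 power.
With the ratio pinned down, the budget gives x_1* = M/(p_1 + p_2·(x_2/x_1)) and x_2* = (x_2/x_1)·x_1*.
Numerically x_2/x_1 = 0.534093, so x_1* = 206/(13 + 10·0.534093) = 11.2317 and x_2* = 0.534093·11.2317 = 5.9988.
Expenditure on x_2: 10·5.9988 = 59.9877; share = 0.2912.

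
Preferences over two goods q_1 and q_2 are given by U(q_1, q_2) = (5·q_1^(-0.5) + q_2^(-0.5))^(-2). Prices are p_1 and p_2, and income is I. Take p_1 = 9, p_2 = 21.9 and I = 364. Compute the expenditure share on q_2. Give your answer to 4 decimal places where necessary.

share on q_2 = 0.3151

MU_q_1 ∝ 5·q_1^(-1.5), MU_q_2 ∝ q_2^(-1.5), so MRS = 5·(q_2/q_1)^(1.5) = p_1/p_2.
Solve for the ratio: q_2/q_1 = [(1/5)·p_1/p_2]^(2/3).
With the ratio pinned down, the budget gives q_1* = I/(p_1 + p_2·(q_2/q_1)) and q_2* = (q_2/q_1)·q_1*.
Numerically q_2/q_1 = 0.189039, so q_1* = 364/(9 + 21.9·0.189039) = 27.7018 and q_2* = 0.189039·27.7018 = 5.2367.
Expenditure on q_2: 21.9·5.2367 = 114.6842; share = 0.3151.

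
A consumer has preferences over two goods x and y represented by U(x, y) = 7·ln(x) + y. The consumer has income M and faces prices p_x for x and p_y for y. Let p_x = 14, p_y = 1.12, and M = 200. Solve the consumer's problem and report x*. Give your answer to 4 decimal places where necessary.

Set MRS = p_x/p_y: (7/x)/1 = p_x/p_y.
So x*(p_x,p_y) = 7·p_y/p_x, independent of income; and y* = (M − 7·p_y)/p_y.
At the given prices: x* = 7·1.12/14 = 0.56.

x* = 0.56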